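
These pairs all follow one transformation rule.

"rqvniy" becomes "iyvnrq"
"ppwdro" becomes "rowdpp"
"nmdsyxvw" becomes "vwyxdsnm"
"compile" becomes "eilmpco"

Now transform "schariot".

Rule — swap each adjacent pair of characters (1↔2, 3↔4, ...), then reverse the string.
Applying both steps to "schariot": "csahirto", then "otrihasc".

otrihasc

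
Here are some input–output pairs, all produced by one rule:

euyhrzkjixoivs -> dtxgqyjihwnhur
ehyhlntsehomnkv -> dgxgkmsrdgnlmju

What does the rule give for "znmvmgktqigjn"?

Looking at the pairs, the operation is to shift every letter 1 place backward in the alphabet (wrapping around).
For "znmvmgktqigjn" the result is "ymlulfjsphfim".

ymlulfjsphfim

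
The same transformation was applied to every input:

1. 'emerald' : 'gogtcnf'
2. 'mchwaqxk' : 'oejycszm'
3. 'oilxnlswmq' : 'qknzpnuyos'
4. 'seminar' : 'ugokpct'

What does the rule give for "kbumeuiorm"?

The pattern: shift every letter 2 places forward in the alphabet (wrapping around).
On "kbumeuiorm" that produces "mdwogwkqto".

mdwogwkqto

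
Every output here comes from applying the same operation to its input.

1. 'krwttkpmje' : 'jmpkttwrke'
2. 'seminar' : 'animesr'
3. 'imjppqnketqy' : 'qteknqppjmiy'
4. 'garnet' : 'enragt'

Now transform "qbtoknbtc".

Looking at the pairs, the operation is to reverse the string, then move the first character to the end.
Working it through for "qbtoknbtc": intermediate "ctbnkotbq", final "tbnkotbqc".

tbnkotbqc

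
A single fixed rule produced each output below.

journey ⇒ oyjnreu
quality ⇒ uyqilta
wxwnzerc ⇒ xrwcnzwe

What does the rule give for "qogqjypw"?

opqwqjgy

Each output is the input with this applied: swap each adjacent pair of characters (1↔2, 3↔4, ...), then take characters alternately from the front and the back (1st, last, 2nd, 2nd-last, ...).
Starting from "qogqjypw": after the first operation, "oqqgyjwp"; after the second, "opqwqjgy".
(Check on "quality": → "uqlatiy" → "uyqilta" ✓)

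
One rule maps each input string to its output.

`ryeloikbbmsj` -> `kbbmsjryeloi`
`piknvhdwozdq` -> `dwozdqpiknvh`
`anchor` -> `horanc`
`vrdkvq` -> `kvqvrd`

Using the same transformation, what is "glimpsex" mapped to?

psexglim

The transformation: swap the front and back halves of the string.
On "glimpsex" that produces "psexglim".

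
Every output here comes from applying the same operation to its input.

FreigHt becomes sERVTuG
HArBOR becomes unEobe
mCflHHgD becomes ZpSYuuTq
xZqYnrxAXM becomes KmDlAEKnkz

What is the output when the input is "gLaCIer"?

TyNpvRE

Rule — shift every letter 13 places forward in the alphabet (wrapping around) — i.e. ROT13, then flip the case of every letter.
"gLaCIer" → "tYnPVre" → "TyNpvRE".
(Check on "xZqYnrxAXM": → "kMdLaekNKZ" → "KmDlAEKnkz" ✓)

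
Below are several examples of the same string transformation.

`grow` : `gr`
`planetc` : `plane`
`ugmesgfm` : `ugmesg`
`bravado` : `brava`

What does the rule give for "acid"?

ac

Looking at the pairs, the operation is to delete the last 2 characters.
"acid" → "ac".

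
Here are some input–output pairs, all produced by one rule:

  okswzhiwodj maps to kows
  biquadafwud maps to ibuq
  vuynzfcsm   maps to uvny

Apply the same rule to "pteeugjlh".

The pattern: swap each adjacent pair of characters (1↔2, 3↔4, ...), then keep only the first 4 characters.
For "pteeugjlh", step one produces "tpeeguljh"; step two turns that into "tpee".

tpee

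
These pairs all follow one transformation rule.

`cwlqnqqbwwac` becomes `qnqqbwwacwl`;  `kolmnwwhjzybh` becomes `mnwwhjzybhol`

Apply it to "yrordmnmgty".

Each output is the input with this applied: delete the first character, then move the first 2 characters to the end (rotate left by 2).
Working it through for "yrordmnmgty": intermediate "rordmnmgty", final "rdmnmgtyro".
(Check on "cwlqnqqbwwac": → "wlqnqqbwwac" → "qnqqbwwacwl" ✓)

rdmnmgtyro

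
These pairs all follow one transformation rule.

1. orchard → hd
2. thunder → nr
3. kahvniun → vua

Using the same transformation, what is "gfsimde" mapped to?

ie

The rule is to move the first 2 characters to the end (rotate left by 2), then keep one character in every 3, starting at position 2 (positions 2nd, 5th, 8th, ...).
On "gfsimde": the first step gives "simdegf", and the second then gives "ie".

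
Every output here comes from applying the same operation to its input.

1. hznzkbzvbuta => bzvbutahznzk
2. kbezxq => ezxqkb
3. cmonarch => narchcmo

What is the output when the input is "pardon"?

rdonpa

The rule is to move the last character to the front, then swap the front and back halves of the string.
Applying both steps to "pardon": "npardo", then "rdonpa".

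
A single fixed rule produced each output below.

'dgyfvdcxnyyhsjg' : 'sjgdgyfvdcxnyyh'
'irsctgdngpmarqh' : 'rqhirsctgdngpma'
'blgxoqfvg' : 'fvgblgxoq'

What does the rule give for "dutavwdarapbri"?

Looking at the pairs, the operation is to move the last 3 characters to the front (rotate right by 3).
Applying that to "dutavwdarapbri" gives "bridutavwdarap".

bridutavwdarap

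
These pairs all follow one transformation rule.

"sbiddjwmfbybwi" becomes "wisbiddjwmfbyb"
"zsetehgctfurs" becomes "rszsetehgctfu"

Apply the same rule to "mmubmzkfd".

fdmmubmzk

What's happening: move the last 2 characters to the front (rotate right by 2).
On "mmubmzkfd" that produces "fdmmubmzk".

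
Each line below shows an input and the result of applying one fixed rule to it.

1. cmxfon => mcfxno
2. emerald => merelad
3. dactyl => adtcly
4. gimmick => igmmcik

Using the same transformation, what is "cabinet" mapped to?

acibent

Rule — swap each adjacent pair of characters (1↔2, 3↔4, ...).
Applying that to "cabinet" gives "acibent".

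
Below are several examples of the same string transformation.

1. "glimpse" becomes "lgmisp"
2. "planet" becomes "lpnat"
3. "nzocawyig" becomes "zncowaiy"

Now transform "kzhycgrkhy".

What's happening: swap each adjacent pair of characters (1↔2, 3↔4, ...), then delete the last character.
Starting from "kzhycgrkhy": after the first operation, "zkyhgckryh"; after the second, "zkyhgckry".
(Check on "nzocawyig": → "zncowaiyg" → "zncowaiy" ✓)

zkyhgckry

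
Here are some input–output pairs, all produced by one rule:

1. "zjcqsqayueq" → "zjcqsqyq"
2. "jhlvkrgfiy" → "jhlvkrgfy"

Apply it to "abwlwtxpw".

bwlwtxpw

Rule — remove every vowel.
"abwlwtxpw" → "bwlwtxpw".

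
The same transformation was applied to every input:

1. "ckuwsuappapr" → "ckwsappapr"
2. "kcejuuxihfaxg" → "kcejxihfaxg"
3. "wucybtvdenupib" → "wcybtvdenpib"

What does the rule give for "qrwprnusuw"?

What's happening: remove every "u".
Doing the same to "qrwprnusuw": "qrwprnsw".

qrwprnsw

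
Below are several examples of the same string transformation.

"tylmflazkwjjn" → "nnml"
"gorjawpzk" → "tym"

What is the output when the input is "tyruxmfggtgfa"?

The transformation: keep one character in every 3, starting at position 3 (positions 3rd, 6th, 9th, ...), then shift every letter 2 places forward in the alphabet (wrapping around).
Applying that to "tyruxmfggtgfa" gives "toih".

toih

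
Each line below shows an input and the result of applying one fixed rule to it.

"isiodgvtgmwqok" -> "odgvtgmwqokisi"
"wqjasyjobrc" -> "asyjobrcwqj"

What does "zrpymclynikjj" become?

ymclynikjjzrp

Looking at the pairs, the operation is to move the first 3 characters to the end (rotate left by 3).
Applying that to "zrpymclynikjj" gives "ymclynikjjzrp".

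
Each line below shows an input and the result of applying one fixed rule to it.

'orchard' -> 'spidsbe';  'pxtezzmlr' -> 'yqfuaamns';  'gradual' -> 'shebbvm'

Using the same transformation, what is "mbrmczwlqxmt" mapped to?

cnnsadmxyrun

The pattern: shift every letter 1 place forward in the alphabet (wrapping around), then swap each adjacent pair of characters (1↔2, 3↔4, ...).
So "mbrmczwlqxmt" becomes "cnnsadmxyrun".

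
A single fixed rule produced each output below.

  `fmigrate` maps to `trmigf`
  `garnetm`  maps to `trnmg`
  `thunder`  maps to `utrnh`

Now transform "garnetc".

Each output is the input with this applied: sort the characters into reverse alphabetical order, then delete the last 2 characters.
For "garnetc", step one produces "trngeca"; step two turns that into "trnge".

trnge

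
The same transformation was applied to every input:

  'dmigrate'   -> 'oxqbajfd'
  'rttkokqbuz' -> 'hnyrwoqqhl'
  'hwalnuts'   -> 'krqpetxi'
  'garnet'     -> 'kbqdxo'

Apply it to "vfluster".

Rule — swap the front and back halves of the string, then shift every letter 3 places backward in the alphabet (wrapping around).
"vfluster" → "stervflu" → "pqboscir".

pqboscir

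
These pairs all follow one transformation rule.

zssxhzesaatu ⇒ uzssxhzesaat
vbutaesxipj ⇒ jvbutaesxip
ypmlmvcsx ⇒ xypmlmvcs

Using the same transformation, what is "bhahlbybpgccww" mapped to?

Each output is the input with this applied: move the last character to the front.
Applying that to "bhahlbybpgccww" gives "wbhahlbybpgccw".

wbhahlbybpgccw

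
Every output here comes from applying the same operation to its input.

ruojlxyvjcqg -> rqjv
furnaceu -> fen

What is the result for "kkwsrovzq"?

Rule — take characters alternately from the front and the back (1st, last, 2nd, 2nd-last, ...), then keep one character in every 3, starting at position 1 (positions 1st, 4th, 7th, ...).
On "kkwsrovzq": the first step gives "kqkzwvsor", and the second then gives "kzs".
(Check on "furnaceu": → "fuuercna" → "fen" ✓)

kzs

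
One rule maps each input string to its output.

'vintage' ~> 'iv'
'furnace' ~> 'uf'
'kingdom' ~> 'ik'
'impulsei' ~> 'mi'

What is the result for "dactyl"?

ad

Each output is the input with this applied: reverse the string, then keep only the last 2 characters.
Starting from "dactyl": after the first operation, "lytcad"; after the second, "ad".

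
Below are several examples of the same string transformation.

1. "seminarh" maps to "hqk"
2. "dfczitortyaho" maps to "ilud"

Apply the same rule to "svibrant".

yuw

The transformation: keep one character in every 3, starting at position 2 (positions 2nd, 5th, 8th, ...), then shift every letter 3 places forward in the alphabet (wrapping around).
On "svibrant": the first step gives "vrt", and the second then gives "yuw".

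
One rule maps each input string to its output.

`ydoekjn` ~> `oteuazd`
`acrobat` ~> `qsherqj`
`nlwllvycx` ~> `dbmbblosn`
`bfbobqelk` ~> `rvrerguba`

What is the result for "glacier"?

Each output is the input with this applied: shift every letter 10 places backward in the alphabet (wrapping around).
Applying that to "glacier" gives "wbqsyuh".

wbqsyuh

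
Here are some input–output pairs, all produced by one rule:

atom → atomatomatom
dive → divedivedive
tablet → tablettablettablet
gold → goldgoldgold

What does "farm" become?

What's happening: write the whole string 3 times in a row.
For "farm" the result is "farmfarmfarm".

farmfarmfarm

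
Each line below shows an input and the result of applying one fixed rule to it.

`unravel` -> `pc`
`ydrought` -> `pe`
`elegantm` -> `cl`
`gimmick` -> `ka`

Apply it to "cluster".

In each case the input is transformed by: keep one character in every 3, starting at position 3 (positions 3rd, 6th, 9th, ...), then shift every letter 2 places backward in the alphabet (wrapping around).
Working it through for "cluster": intermediate "ue", final "sc".

sc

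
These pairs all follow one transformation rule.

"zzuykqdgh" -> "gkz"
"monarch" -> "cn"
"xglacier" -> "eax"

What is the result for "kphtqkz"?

kh

Rule — reverse the string, then keep one character in every 3, starting at position 2 (positions 2nd, 5th, 8th, ...).
So "kphtqkz" becomes "kh".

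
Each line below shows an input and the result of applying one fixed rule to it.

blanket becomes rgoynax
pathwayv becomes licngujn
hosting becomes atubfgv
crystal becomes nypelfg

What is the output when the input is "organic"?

vpbetna

What's happening: shift every letter 13 places forward in the alphabet (wrapping around) — i.e. ROT13, then move the last 2 characters to the front (rotate right by 2).
On "organic": the first step gives "betnavp", and the second then gives "vpbetna".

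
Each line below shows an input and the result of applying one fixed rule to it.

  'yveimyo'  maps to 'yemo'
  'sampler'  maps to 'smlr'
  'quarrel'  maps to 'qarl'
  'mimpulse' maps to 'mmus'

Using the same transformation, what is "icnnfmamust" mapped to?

Each output is the input with this applied: keep every other character starting from the first (positions 1st, 3rd, 5th, ...).
Doing the same to "icnnfmamust": "infaut".

infaut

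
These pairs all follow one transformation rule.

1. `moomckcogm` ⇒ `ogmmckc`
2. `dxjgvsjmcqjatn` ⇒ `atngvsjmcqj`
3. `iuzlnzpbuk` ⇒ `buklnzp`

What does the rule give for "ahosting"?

Looking at the pairs, the operation is to delete the first 3 characters, then move the last 3 characters to the front (rotate right by 3).
Working it through for "ahosting": intermediate "sting", final "ingst".
(Check on "iuzlnzpbuk": → "lnzpbuk" → "buklnzp" ✓)

ingst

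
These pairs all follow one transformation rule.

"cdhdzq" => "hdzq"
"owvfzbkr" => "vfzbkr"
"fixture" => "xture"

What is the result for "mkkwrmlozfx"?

kwrmlozfx

Each output is the input with this applied: delete the first 2 characters.
Doing the same to "mkkwrmlozfx": "kwrmlozfx".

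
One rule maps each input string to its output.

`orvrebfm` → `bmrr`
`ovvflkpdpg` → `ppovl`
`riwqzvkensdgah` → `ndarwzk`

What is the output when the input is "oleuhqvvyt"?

vyoeh

The pattern: swap the front and back halves of the string, then keep every other character starting from the second (positions 2nd, 4th, 6th, ...).
Applying both steps to "oleuhqvvyt": "qvvytoleuh", then "vyoeh".
(Check on "orvrebfm": → "ebfmorvr" → "bmrr" ✓)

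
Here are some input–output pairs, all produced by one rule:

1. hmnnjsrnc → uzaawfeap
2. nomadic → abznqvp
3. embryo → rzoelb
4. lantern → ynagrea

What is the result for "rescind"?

erfpvaq

Rule — shift every letter 13 places forward in the alphabet (wrapping around) — i.e. ROT13.
On "rescind" that produces "erfpvaq".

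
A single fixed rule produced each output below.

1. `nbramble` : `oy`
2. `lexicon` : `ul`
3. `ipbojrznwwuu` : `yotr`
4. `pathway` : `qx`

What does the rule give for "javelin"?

In each case the input is transformed by: keep one character in every 3, starting at position 3 (positions 3rd, 6th, 9th, ...), then shift every letter 3 places backward in the alphabet (wrapping around).
On "javelin" that produces "sf".

sf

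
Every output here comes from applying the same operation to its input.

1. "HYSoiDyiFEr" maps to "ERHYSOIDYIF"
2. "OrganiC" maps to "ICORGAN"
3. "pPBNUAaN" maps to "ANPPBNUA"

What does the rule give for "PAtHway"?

The transformation: move the last 2 characters to the front (rotate right by 2), then convert every letter to uppercase.
Starting from "PAtHway": after the first operation, "ayPAtHw"; after the second, "AYPATHW".

AYPATHW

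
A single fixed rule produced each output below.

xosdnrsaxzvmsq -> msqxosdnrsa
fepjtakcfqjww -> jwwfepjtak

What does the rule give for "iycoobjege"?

egeiyco

Looking at the pairs, the operation is to move the last 3 characters to the front (rotate right by 3), then delete the last 3 characters.
Working it through for "iycoobjege": intermediate "egeiycoobj", final "egeiyco".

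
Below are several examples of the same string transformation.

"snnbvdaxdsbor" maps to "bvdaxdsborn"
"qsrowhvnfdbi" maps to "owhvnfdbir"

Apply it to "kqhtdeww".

Each output is the input with this applied: delete the first 2 characters, then move the first character to the end.
So "kqhtdeww" becomes "tdewwh".

tdewwh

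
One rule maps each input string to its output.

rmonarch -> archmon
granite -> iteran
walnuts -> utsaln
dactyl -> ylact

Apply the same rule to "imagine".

inemag

In each case the input is transformed by: delete the first character, then move the first 3 characters to the end (rotate left by 3).
"imagine" → "magine" → "inemag".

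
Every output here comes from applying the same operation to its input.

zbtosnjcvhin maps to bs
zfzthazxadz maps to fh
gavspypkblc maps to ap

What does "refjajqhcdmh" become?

What's happening: keep one character in every 3, starting at position 2 (positions 2nd, 5th, 8th, ...), then delete the last 2 characters.
Applying both steps to "refjajqhcdmh": "eahm", then "ea".

ea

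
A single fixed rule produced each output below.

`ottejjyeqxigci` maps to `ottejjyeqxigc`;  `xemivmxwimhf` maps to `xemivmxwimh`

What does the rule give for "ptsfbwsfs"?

Each output is the input with this applied: delete the last character.
On "ptsfbwsfs" that produces "ptsfbwsf".

ptsfbwsf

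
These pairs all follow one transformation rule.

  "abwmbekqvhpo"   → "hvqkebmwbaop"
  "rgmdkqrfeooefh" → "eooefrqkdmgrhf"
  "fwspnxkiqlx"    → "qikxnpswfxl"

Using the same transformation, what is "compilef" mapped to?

The rule is to reverse the string, then move the first 2 characters to the end (rotate left by 2).
On "compilef": the first step gives "felipmoc", and the second then gives "lipmocfe".

lipmocfe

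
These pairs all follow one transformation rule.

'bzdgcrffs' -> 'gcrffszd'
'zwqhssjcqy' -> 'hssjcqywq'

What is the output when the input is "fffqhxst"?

Each output is the input with this applied: delete the first character, then move the first 2 characters to the end (rotate left by 2).
For "fffqhxst", step one produces "ffqhxst"; step two turns that into "qhxstff".

qhxstff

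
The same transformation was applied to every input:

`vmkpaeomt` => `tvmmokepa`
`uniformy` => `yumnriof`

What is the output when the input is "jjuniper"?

rjejpuin

What's happening: reverse the string, then take characters alternately from the front and the back (1st, last, 2nd, 2nd-last, ...).
On "jjuniper" that produces "rjejpuin".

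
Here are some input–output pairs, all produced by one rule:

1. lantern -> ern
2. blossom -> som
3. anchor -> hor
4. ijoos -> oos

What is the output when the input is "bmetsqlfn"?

lfn

Each output is the input with this applied: keep only the last 3 characters.
On "bmetsqlfn" that produces "lfn".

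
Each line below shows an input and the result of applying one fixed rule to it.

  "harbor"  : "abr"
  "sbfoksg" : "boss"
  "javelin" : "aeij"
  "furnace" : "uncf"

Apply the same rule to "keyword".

The pattern: move the first character to the end, then keep every other character starting from the first (positions 1st, 3rd, 5th, ...).
Working it through for "keyword": intermediate "eywordk", final "ewrk".

ewrk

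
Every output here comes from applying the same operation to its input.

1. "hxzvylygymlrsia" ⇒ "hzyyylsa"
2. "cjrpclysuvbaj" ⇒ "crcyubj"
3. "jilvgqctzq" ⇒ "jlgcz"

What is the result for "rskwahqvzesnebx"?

rkaqzsex

The transformation: keep every other character starting from the first (positions 1st, 3rd, 5th, ...).
Doing the same to "rskwahqvzesnebx": "rkaqzsex".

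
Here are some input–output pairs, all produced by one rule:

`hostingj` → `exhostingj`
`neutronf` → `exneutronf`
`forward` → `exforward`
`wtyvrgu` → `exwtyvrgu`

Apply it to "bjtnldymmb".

The transformation: prepend "ex".
On "bjtnldymmb" that produces "exbjtnldymmb".

exbjtnldymmb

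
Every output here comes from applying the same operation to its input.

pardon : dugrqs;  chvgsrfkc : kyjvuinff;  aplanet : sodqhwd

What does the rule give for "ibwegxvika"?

The pattern: move the first character to the end, then shift every letter 3 places forward in the alphabet (wrapping around).
"ibwegxvika" → "bwegxvikai" → "ezhjaylndl".
(Check on "pardon": → "ardonp" → "dugrqs" ✓)

ezhjaylndl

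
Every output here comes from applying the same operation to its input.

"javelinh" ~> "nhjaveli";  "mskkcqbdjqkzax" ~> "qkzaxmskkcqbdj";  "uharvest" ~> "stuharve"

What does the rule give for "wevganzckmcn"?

In each case the input is transformed by: move the first 2 characters to the end (rotate left by 2), then swap the front and back halves of the string.
On "wevganzckmcn": the first step gives "vganzckmcnwe", and the second then gives "kmcnwevganzc".

kmcnwevganzc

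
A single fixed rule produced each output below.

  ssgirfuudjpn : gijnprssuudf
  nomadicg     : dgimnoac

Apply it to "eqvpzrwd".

pqrvwzde

Rule — sort the characters into alphabetical order, then move the first 2 characters to the end (rotate left by 2).
So "eqvpzrwd" becomes "pqrvwzde".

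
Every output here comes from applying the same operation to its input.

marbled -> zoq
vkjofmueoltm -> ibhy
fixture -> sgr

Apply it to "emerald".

req

In each case the input is transformed by: keep one character in every 3, starting at position 1 (positions 1st, 4th, 7th, ...), then shift every letter 13 places forward in the alphabet (wrapping around) — i.e. ROT13.
For "emerald", step one produces "erd"; step two turns that into "req".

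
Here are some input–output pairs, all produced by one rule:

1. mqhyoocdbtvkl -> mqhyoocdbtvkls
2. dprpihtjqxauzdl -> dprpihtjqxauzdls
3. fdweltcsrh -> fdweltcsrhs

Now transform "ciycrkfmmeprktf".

ciycrkfmmeprktfs

In each case the input is transformed by: append "s".
For "ciycrkfmmeprktf" the result is "ciycrkfmmeprktfs".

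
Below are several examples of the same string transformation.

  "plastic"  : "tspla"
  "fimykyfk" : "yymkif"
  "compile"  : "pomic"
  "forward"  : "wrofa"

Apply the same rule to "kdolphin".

polkhd

The pattern: delete the last 2 characters, then sort the characters into reverse alphabetical order.
For "kdolphin", step one produces "kdolph"; step two turns that into "polkhd".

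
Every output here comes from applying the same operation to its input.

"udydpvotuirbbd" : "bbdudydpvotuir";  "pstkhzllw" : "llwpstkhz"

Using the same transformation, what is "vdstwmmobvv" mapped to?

Each output is the input with this applied: move the last 3 characters to the front (rotate right by 3).
Applying that to "vdstwmmobvv" gives "bvvvdstwmmo".

bvvvdstwmmo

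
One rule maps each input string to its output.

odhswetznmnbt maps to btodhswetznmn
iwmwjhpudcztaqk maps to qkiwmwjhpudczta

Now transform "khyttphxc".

What's happening: move the last 2 characters to the front (rotate right by 2).
For "khyttphxc" the result is "xckhyttph".

xckhyttph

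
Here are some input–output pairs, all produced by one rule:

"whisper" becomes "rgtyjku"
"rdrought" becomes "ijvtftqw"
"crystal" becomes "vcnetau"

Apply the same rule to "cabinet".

pgvecdk

The transformation: move the last 3 characters to the front (rotate right by 3), then shift every letter 2 places forward in the alphabet (wrapping around).
On "cabinet": the first step gives "netcabi", and the second then gives "pgvecdk".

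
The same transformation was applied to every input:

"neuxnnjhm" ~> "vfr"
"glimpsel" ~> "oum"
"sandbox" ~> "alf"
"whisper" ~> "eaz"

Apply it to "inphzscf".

Rule — shift every letter 8 places forward in the alphabet (wrapping around), then keep one character in every 3, starting at position 1 (positions 1st, 4th, 7th, ...).
On "inphzscf": the first step gives "qvxphakn", and the second then gives "qpk".
(Check on "glimpsel": → "otquxamt" → "oum" ✓)

qpk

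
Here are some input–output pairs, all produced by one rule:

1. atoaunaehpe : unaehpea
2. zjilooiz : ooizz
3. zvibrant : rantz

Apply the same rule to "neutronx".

Rule — move the first character to the end, then delete the first 3 characters.
For "neutronx", step one produces "eutronxn"; step two turns that into "ronxn".

ronxn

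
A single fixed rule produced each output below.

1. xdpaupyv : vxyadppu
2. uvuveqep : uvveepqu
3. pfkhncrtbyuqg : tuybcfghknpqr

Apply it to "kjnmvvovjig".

vvvgijjkmno

What's happening: sort the characters into alphabetical order, then move the last 3 characters to the front (rotate right by 3).
Applying both steps to "kjnmvvovjig": "gijjkmnovvv", then "vvvgijjkmno".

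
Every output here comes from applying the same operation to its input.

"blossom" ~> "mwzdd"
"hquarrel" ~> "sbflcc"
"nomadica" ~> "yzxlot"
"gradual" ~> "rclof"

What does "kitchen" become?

Rule — delete the last 2 characters, then shift every letter 11 places forward in the alphabet (wrapping around).
So "kitchen" becomes "vtens".

vtens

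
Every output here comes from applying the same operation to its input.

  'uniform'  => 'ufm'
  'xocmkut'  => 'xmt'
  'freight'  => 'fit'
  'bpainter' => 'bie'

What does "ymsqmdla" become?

The pattern: keep one character in every 3, starting at position 1 (positions 1st, 4th, 7th, ...).
On "ymsqmdla" that produces "yql".

yql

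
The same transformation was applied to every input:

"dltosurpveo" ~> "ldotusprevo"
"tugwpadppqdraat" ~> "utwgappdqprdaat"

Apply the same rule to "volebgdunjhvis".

The transformation: swap each adjacent pair of characters (1↔2, 3↔4, ...).
Doing the same to "volebgdunjhvis": "ovelgbudjnvhsi".

ovelgbudjnvhsi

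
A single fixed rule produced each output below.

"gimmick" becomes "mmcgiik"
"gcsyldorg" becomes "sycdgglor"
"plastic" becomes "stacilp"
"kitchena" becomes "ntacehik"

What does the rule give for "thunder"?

What's happening: sort the characters into alphabetical order, then move the last 2 characters to the front (rotate right by 2).
For "thunder", step one produces "dehnrtu"; step two turns that into "tudehnr".

tudehnr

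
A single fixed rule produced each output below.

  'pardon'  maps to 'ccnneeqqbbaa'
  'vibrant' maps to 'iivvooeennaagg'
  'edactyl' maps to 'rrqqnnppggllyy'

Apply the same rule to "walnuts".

jjnnyyaahhggff

Each output is the input with this applied: shift every letter 13 places forward in the alphabet (wrapping around) — i.e. ROT13, then double every character.
Applying both steps to "walnuts": "jnyahgf", then "jjnnyyaahhggff".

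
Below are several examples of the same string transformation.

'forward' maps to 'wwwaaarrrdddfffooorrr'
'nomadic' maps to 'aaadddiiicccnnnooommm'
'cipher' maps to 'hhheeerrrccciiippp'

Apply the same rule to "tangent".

gggeeennnttttttaaannn

Rule — move the first 3 characters to the end (rotate left by 3), then repeat every character 3 times.
Applying both steps to "tangent": "genttan", then "gggeeennnttttttaaannn".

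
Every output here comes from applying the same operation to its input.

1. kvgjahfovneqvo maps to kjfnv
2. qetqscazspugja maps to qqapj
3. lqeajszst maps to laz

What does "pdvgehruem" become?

The transformation: keep one character in every 3, starting at position 1 (positions 1st, 4th, 7th, ...).
On "pdvgehruem" that produces "pgrm".

pgrm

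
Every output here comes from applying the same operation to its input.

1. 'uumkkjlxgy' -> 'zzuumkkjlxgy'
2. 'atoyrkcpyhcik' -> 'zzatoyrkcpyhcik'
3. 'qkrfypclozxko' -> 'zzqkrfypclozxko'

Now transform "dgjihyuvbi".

The transformation: prepend "zz".
For "dgjihyuvbi" the result is "zzdgjihyuvbi".

zzdgjihyuvbi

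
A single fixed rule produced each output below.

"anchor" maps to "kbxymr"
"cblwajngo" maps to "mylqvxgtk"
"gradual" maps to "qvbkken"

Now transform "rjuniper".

The pattern: shift every letter 10 places forward in the alphabet (wrapping around), then take characters alternately from the front and the back (1st, last, 2nd, 2nd-last, ...).
Starting from "rjuniper": after the first operation, "btexszob"; after the second, "bbtoezxs".

bbtoezxs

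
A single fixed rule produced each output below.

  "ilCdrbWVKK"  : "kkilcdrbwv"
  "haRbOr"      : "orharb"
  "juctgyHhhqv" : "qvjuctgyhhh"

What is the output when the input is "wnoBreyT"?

ytwnobre

The rule is to move the last 2 characters to the front (rotate right by 2), then convert every letter to lowercase.
"wnoBreyT" → "yTwnoBre" → "ytwnobre".
(Check on "juctgyHhhqv": → "qvjuctgyHhh" → "qvjuctgyhhh" ✓)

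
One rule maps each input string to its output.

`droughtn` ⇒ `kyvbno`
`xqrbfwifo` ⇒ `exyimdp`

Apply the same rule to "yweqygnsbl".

Each output is the input with this applied: shift every letter 7 places forward in the alphabet (wrapping around), then delete the last 2 characters.
Applying that to "yweqygnsbl" gives "fdlxfnuz".

fdlxfnuz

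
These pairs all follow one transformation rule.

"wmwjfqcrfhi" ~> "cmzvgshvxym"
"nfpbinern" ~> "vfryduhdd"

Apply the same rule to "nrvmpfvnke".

What's happening: move the first character to the end, then shift every letter 10 places backward in the alphabet (wrapping around).
"nrvmpfvnke" → "rvmpfvnken" → "hlcfvldaud".

hlcfvldaud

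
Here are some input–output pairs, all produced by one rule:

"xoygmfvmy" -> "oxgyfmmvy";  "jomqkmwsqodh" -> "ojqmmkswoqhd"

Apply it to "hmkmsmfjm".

mhmkmsjfm

Each output is the input with this applied: swap each adjacent pair of characters (1↔2, 3↔4, ...).
"hmkmsmfjm" → "mhmkmsjfm".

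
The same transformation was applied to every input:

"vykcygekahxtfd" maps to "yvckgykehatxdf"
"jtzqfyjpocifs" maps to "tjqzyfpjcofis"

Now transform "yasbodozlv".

aybsdozovl

In each case the input is transformed by: swap each adjacent pair of characters (1↔2, 3↔4, ...).
Applying that to "yasbodozlv" gives "aybsdozovl".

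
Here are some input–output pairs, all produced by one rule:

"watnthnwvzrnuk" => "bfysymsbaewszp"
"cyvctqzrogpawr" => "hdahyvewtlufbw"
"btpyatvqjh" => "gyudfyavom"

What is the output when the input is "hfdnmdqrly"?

mkisrivwqd

The rule is to shift every letter 5 places forward in the alphabet (wrapping around).
Applying that to "hfdnmdqrly" gives "mkisrivwqd".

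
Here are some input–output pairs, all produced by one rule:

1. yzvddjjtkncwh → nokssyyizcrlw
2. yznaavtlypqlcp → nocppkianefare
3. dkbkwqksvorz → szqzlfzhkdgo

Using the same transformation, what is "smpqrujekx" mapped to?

Rule — shift every letter 11 places backward in the alphabet (wrapping around).
Applying that to "smpqrujekx" gives "hbefgjytzm".

hbefgjytzm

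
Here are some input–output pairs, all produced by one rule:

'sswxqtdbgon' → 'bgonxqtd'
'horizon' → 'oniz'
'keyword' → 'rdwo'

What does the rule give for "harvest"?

stve

What's happening: delete the first 3 characters, then swap the front and back halves of the string.
For "harvest", step one produces "vest"; step two turns that into "stve".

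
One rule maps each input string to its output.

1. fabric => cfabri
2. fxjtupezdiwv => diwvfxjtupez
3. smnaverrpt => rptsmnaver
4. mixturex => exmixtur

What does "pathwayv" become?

yvpathwa

The rule is to swap the front and back halves of the string, then move the first 2 characters to the end (rotate left by 2).
For "pathwayv", step one produces "wayvpath"; step two turns that into "yvpathwa".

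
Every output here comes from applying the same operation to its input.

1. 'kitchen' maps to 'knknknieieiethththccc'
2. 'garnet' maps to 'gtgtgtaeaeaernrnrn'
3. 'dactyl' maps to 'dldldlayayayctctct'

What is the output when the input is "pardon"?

The pattern: repeat every character 3 times, then take characters alternately from the front and the back (1st, last, 2nd, 2nd-last, ...).
"pardon" → "pppaaarrrdddooonnn" → "pnpnpnaoaoaordrdrd".

pnpnpnaoaoaordrdrd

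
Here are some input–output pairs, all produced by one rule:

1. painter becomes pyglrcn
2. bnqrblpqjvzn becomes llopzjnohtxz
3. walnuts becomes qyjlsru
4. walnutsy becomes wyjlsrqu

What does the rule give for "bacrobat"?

ryapmzyz

What's happening: shift every letter 2 places backward in the alphabet (wrapping around), then swap the first and last characters.
Doing the same to "bacrobat": "ryapmzyz".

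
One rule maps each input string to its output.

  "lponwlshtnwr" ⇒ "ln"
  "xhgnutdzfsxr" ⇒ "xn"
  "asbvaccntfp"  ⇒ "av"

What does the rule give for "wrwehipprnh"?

we

Each output is the input with this applied: keep one character in every 3, starting at position 1 (positions 1st, 4th, 7th, ...), then delete the last 2 characters.
Applying both steps to "wrwehipprnh": "wepn", then "we".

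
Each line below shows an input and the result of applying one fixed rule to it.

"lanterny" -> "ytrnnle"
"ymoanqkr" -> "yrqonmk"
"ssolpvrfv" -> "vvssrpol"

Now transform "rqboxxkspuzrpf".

The transformation: sort the characters into reverse alphabetical order, then delete the last character.
Applying that to "rqboxxkspuzrpf" gives "zxxusrrqppokf".

zxxusrrqppokf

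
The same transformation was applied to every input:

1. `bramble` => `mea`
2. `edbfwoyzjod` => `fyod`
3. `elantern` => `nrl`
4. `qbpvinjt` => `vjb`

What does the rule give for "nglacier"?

Each output is the input with this applied: move the first 3 characters to the end (rotate left by 3), then keep one character in every 3, starting at position 1 (positions 1st, 4th, 7th, ...).
Starting from "nglacier": after the first operation, "acierngl"; after the second, "aeg".

aeg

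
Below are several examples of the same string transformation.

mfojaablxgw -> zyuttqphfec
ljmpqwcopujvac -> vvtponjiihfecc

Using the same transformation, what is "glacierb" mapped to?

zxvutkeb

The pattern: shift every letter 7 places backward in the alphabet (wrapping around), then sort the characters into reverse alphabetical order.
Applying both steps to "glacierb": "zetvbxku", then "zxvutkeb".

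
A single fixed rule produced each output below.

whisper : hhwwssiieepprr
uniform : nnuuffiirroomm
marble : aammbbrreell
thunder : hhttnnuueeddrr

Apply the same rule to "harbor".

aahhbbrrrroo

Each output is the input with this applied: swap each adjacent pair of characters (1↔2, 3↔4, ...), then double every character.
Working it through for "harbor": intermediate "ahbrro", final "aahhbbrrrroo".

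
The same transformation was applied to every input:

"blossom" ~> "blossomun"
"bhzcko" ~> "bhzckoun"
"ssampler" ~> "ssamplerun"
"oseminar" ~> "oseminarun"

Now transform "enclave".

The pattern: append "un".
So "enclave" becomes "enclaveun".

enclaveun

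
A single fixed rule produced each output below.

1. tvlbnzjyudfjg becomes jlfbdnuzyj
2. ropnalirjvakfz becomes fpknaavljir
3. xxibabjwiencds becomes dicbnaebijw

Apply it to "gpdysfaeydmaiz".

The transformation: take characters alternately from the front and the back (1st, last, 2nd, 2nd-last, ...), then delete the first 3 characters.
Applying both steps to "gpdysfaeydmaiz": "gzpidaymsdfyae", then "idaymsdfyae".

idaymsdfyae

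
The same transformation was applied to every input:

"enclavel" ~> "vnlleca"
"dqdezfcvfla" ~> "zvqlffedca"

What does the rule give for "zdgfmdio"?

What's happening: delete the first character, then sort the characters into reverse alphabetical order.
Starting from "zdgfmdio": after the first operation, "dgfmdio"; after the second, "omigfdd".

omigfdd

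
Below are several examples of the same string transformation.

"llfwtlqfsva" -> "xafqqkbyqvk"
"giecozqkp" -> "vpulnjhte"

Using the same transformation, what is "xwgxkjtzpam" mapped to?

The rule is to move the last 3 characters to the front (rotate right by 3), then shift every letter 5 places forward in the alphabet (wrapping around).
On "xwgxkjtzpam" that produces "ufrcblcpoye".

ufrcblcpoye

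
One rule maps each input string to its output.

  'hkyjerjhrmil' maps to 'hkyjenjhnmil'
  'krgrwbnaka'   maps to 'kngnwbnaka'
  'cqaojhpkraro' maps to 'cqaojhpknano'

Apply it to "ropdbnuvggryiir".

Each output is the input with this applied: replace every "r" with "n".
Doing the same to "ropdbnuvggryiir": "nopdbnuvggnyiin".

nopdbnuvggnyiin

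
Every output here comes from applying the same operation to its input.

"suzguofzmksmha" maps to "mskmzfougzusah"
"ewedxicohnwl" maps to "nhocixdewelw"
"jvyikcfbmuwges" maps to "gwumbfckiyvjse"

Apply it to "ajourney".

nruojaye

In each case the input is transformed by: reverse the string, then move the first 2 characters to the end (rotate left by 2).
Applying both steps to "ajourney": "yenruoja", then "nruojaye".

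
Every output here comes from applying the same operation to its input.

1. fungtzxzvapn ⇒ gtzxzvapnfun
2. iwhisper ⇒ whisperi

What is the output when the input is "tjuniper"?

Rule — move the last 3 characters to the front (rotate right by 3), then swap the front and back halves of the string.
For "tjuniper", step one produces "pertjuni"; step two turns that into "junipert".

junipert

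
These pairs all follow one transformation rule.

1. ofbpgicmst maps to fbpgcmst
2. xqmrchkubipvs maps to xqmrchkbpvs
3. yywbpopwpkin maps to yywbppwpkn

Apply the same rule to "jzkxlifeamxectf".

The transformation: remove every vowel.
Applying that to "jzkxlifeamxectf" gives "jzkxlfmxctf".

jzkxlfmxctf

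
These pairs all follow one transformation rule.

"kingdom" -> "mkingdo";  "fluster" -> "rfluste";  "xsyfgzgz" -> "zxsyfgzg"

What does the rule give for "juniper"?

In each case the input is transformed by: move the last character to the front.
Applying that to "juniper" gives "rjunipe".

rjunipe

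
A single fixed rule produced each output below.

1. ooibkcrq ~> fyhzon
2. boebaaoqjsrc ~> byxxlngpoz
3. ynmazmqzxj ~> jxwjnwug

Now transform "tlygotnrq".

vdlqkon

Looking at the pairs, the operation is to delete the first 2 characters, then shift every letter 3 places backward in the alphabet (wrapping around).
Doing the same to "tlygotnrq": "vdlqkon".
(Check on "ynmazmqzxj": → "mazmqzxj" → "jxwjnwug" ✓)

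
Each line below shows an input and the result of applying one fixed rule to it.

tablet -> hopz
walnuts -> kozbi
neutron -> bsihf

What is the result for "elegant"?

szsuo

Rule — delete the last 2 characters, then shift every letter 12 places backward in the alphabet (wrapping around).
For "elegant", step one produces "elega"; step two turns that into "szsuo".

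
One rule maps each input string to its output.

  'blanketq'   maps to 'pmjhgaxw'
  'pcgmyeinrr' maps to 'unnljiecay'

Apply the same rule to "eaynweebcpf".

Rule — sort the characters into reverse alphabetical order, then shift every letter 4 places backward in the alphabet (wrapping around).
Working it through for "eaynweebcpf": intermediate "ywpnfeeecba", final "usljbaaayxw".

usljbaaayxw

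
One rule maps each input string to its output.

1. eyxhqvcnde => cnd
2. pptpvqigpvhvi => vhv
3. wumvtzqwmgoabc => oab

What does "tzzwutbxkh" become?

bxk

The pattern: move the last character to the front, then keep only the last 3 characters.
"tzzwutbxkh" → "htzzwutbxk" → "bxk".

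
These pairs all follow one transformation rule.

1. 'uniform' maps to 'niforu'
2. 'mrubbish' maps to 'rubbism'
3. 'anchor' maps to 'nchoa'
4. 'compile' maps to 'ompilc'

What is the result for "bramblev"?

Each output is the input with this applied: swap the first and last characters, then delete the first character.
For "bramblev", step one produces "vrambleb"; step two turns that into "rambleb".

rambleb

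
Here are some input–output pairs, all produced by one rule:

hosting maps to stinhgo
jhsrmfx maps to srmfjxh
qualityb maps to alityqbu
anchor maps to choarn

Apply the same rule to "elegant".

What's happening: swap the first and last characters, then move the first 2 characters to the end (rotate left by 2).
For "elegant" the result is "eganetl".

eganetl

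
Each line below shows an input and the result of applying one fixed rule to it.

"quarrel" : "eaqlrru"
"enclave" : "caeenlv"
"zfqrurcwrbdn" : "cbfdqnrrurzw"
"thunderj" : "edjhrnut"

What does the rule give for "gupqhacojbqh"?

bagchhojqpuq

In each case the input is transformed by: sort the characters into alphabetical order, then swap each adjacent pair of characters (1↔2, 3↔4, ...).
Working it through for "gupqhacojbqh": intermediate "abcghhjopqqu", final "bagchhojqpuq".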